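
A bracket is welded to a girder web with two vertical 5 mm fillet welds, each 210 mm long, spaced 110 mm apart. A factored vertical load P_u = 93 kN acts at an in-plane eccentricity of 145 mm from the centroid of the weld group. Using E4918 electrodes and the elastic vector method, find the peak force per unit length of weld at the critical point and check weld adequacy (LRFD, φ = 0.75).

f_max ≈ 699 N/mm; adequate

E49XX → F_EXX = 490 MPa.
Total weld length L_w = 420 mm. Treat welds as unit-width lines.
Polar moment about centroid: J = 2[d³/12 + d(b/2)²] = 2[210³/12 + 210×55²] = 2814000 mm³.
Direct shear f_v = P/L_w = 93×10³ / 420 = 221.4 N/mm (vertical).
Torsion M = P·e = 93×10³ × 145 = 13485000 N·mm.
Critical point at (x, y) = (55, 105) from centroid. f_tx = M·y/J = 503.2 N/mm; f_ty = M·x/J = 263.6 N/mm.
Resultant f_max = √[f_tx² + (f_v + f_ty)²] = √[503.2² + (221.4 + 263.6)²] = 698.9 N/mm.
Capacity per unit length: φr_n = 0.75 × 0.6 × 490 × (0.707 × 5) = 779.5 N/mm.
698.9 ≤ 779.5 → adequate.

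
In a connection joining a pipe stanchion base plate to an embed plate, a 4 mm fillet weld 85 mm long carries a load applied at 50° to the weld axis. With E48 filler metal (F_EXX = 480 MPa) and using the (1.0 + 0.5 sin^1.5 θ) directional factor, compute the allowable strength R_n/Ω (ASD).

t_e = 0.707 × 4 = 2.828 mm; A_we = 2.828 × 85 = 240.4 mm².
Directional factor: 1.0 + 0.5 sin^1.5(50°) = 1.335.
F_nw = 0.6 × 480 × 1.335 = 384.5 MPa.
R_n/Ω = (384.5 × 240.4) / 2.0 × 10⁻³ = 46.22 kN.

R_n/Ω ≈ 46.2 kN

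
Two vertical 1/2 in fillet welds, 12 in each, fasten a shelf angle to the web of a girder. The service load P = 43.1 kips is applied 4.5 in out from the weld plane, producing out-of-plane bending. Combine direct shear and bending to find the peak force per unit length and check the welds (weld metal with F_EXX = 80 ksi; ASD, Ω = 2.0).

L_w = 2 × 12 = 24 in; section modulus (unit throat) S = 2 × L²/6 = 48 in².
Direct shear f_v = P/L_w = 43.1/24 = 1.796 kip/in.
Moment M = P × e = 43.1 × 4.5 = 193.95 kip·in; bending f_b = M/S = 4.041 kip/in.
f_max = √(f_v² + f_b²) = √(1.796² + 4.041²) = 4.422 kip/in.
r_n/Ω = (1/2.0) × 0.6 × 80 × (0.707 × 0.5) = 8.484 kip/in → adequate.

f_max ≈ 4.42 kip/in; adequate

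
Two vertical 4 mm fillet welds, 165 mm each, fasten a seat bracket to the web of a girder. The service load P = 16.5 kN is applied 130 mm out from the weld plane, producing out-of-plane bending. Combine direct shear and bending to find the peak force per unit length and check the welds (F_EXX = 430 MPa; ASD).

f_max ≈ 242 N/mm; adequate

L_w = 2 × 165 = 330 mm; section modulus (unit throat) S = 2 × L²/6 = 9075 mm².
Direct shear f_v = P/L_w = 16.5×10³/330 = 50 N/mm.
Moment M = P × e = 16.5×10³ × 130 = 2145000 N·mm; bending f_b = M/S = 236.4 N/mm.
f_max = √(f_v² + f_b²) = √(50² + 236.4²) = 241.6 N/mm.
r_n/Ω = (1/2.0) × 0.6 × 430 × (0.707 × 4) = 364.8 N/mm → adequate.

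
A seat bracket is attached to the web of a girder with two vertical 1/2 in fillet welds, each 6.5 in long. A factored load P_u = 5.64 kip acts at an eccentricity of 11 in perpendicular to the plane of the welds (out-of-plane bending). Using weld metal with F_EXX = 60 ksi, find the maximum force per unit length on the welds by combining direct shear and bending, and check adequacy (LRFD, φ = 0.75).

L_w = 2 × 6.5 = 13 in; section modulus (unit throat) S = 2 × L²/6 = 14.08 in².
Direct shear f_v = P/L_w = 5.64/13 = 0.4338 kip/in.
Moment M = P × e = 5.64 × 11 = 62.04 kip·in; bending f_b = M/S = 4.405 kip/in.
f_max = √(f_v² + f_b²) = √(0.4338² + 4.405²) = 4.427 kip/in.
φr_n = 0.75 × 0.6 × 60 × (0.707 × 0.5) = 9.544 kip/in → adequate.

f_max ≈ 4.43 kip/in; adequate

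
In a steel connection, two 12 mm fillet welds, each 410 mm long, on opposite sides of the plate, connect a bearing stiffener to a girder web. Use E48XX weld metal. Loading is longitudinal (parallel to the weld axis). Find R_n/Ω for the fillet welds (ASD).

E48XX → F_EXX = 480 MPa.
Effective throat t_e = 0.707 × 12 = 8.484 mm.
Total length L = 820 mm; A_we = 8.484 × 820 = 6957 mm².
F_nw = 0.6 F_EXX = 0.6 × 480 = 288 MPa.
R_n = 288 × 6957 × 10⁻³ = 2004 kN; R_n/Ω = 2004/2.0 = 1002 kN.

R_n/Ω ≈ 1000 kN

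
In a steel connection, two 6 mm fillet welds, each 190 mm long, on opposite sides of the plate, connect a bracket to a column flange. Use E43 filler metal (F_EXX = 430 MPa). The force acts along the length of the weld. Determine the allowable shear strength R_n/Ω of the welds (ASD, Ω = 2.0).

Effective throat t_e = 0.707 × 6 = 4.242 mm.
Total length L = 380 mm; A_we = 4.242 × 380 = 1612 mm².
F_nw = 0.6 F_EXX = 0.6 × 430 = 258 MPa.
R_n = 258 × 1612 × 10⁻³ = 415.9 kN; R_n/Ω = 415.9/2.0 = 207.9 kN.

R_n/Ω ≈ 208 kN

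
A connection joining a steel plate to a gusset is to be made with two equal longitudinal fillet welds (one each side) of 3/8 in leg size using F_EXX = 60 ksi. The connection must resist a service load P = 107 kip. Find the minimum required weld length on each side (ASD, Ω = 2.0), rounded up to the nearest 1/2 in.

Throat t_e = 0.707 × 0.375 = 0.2651 in.
r_n/Ω = (0.6 × 60 × 0.2651) / 2.0 = 4.772 kip/in.
L_req = P / (r_n/Ω) = 107 / 4.772 = 22.42 in total.
Per side: 22.42 / 2 = 11.21 in.
Round up → use L = 11.5 in on each side.

L = 11.5 in on each side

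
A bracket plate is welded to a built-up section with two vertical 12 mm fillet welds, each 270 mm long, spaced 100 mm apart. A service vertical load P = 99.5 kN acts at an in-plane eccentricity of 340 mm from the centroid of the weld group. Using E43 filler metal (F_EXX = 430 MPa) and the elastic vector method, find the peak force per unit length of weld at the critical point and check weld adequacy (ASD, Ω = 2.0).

Total weld length L_w = 540 mm. Treat welds as unit-width lines.
Polar moment about centroid: J = 2[d³/12 + d(b/2)²] = 2[270³/12 + 270×50²] = 4630000 mm³.
Direct shear f_v = P/L_w = 99.5×10³ / 540 = 184.3 N/mm (vertical).
Torsion M = P·e = 99.5×10³ × 340 = 33830000 N·mm.
Critical point at (x, y) = (50, 135) from centroid. f_tx = M·y/J = 986.3 N/mm; f_ty = M·x/J = 365.3 N/mm.
Resultant f_max = √[f_tx² + (f_v + f_ty)²] = √[986.3² + (184.3 + 365.3)²] = 1129 N/mm.
Capacity per unit length: r_n/Ω = (1/2.0) × 0.6 × 430 × (0.707 × 12) = 1094 N/mm.
1129 > 1094 → NOT adequate.

f_max ≈ 1130 N/mm; NOT adequate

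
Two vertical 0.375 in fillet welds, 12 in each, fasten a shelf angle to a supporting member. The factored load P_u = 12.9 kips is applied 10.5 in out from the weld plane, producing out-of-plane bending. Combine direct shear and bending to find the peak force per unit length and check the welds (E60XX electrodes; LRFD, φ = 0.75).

f_max ≈ 2.87 kip/in; adequate

E60XX → F_EXX = 60 ksi.
L_w = 2 × 12 = 24 in; section modulus (unit throat) S = 2 × L²/6 = 48 in².
Direct shear f_v = P/L_w = 12.9/24 = 0.5375 kip/in.
Moment M = P × e = 12.9 × 10.5 = 135.45 kip·in; bending f_b = M/S = 2.822 kip/in.
f_max = √(f_v² + f_b²) = √(0.5375² + 2.822²) = 2.873 kip/in.
φr_n = 0.75 × 0.6 × 60 × (0.707 × 0.375) = 7.158 kip/in → adequate.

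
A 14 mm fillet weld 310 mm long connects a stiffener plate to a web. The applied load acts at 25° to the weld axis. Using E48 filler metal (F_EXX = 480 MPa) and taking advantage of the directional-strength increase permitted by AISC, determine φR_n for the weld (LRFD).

φR_n ≈ 754 kN

t_e = 0.707 × 14 = 9.898 mm; A_we = 9.898 × 310 = 3068 mm².
Directional factor: 1.0 + 0.5 sin^1.5(25°) = 1.137.
F_nw = 0.6 × 480 × 1.137 = 327.6 MPa.
φR_n = 0.75 × 327.6 × 3068 × 10⁻³ = 753.8 kN.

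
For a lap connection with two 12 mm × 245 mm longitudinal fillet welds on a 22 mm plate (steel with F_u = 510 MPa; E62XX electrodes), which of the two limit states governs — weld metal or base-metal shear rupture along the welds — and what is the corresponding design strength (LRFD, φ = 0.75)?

E62XX → F_EXX = 620 MPa.
t_e = 0.707 × 12 = 8.484 mm; L = 490 mm.
Weld metal: φR_n = 0.75 × 0.6 × 620 × 8.484 × 490 × 10⁻³ = 1160 kN.
Base metal (shear rupture): φR_n = 0.75 × 0.6 × 510 × 22 × 490 × 10⁻³ = 2474 kN.
Governing: weld metal.

φR_n ≈ 1160 kN (weld metal governs)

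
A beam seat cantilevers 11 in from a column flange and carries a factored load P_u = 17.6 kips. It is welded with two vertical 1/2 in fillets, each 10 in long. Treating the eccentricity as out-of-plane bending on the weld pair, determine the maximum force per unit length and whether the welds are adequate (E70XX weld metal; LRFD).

f_max ≈ 5.87 kip/in; adequate

E70XX → F_EXX = 70 ksi.
L_w = 2 × 10 = 20 in; section modulus (unit throat) S = 2 × L²/6 = 33.33 in².
Direct shear f_v = P/L_w = 17.6/20 = 0.88 kip/in.
Moment M = P × e = 17.6 × 11 = 193.6 kip·in; bending f_b = M/S = 5.808 kip/in.
f_max = √(f_v² + f_b²) = √(0.88² + 5.808²) = 5.874 kip/in.
φr_n = 0.75 × 0.6 × 70 × (0.707 × 0.5) = 11.14 kip/in → adequate.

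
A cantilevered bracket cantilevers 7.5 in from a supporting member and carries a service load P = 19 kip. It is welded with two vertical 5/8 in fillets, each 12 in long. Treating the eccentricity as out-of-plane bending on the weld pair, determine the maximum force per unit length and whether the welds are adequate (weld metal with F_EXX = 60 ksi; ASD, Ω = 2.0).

L_w = 2 × 12 = 24 in; section modulus (unit throat) S = 2 × L²/6 = 48 in².
Direct shear f_v = P/L_w = 19/24 = 0.7917 kip/in.
Moment M = P × e = 19 × 7.5 = 142.5 kip·in; bending f_b = M/S = 2.969 kip/in.
f_max = √(f_v² + f_b²) = √(0.7917² + 2.969²) = 3.072 kip/in.
r_n/Ω = (1/2.0) × 0.6 × 60 × (0.707 × 0.625) = 7.954 kip/in → adequate.

f_max ≈ 3.07 kip/in; adequate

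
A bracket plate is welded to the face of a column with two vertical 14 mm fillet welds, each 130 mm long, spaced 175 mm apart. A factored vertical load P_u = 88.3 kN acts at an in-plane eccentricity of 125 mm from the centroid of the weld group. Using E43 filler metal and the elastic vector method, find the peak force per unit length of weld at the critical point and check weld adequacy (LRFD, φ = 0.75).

E43XX → F_EXX = 430 MPa.
Total weld length L_w = 260 mm. Treat welds as unit-width lines.
Polar moment about centroid: J = 2[d³/12 + d(b/2)²] = 2[130³/12 + 130×87.5²] = 2357000 mm³.
Direct shear f_v = P/L_w = 88.3×10³ / 260 = 339.6 N/mm (vertical).
Torsion M = P·e = 88.3×10³ × 125 = 11038000 N·mm.
Critical point at (x, y) = (87.5, 65) from centroid. f_tx = M·y/J = 304.4 N/mm; f_ty = M·x/J = 409.8 N/mm.
Resultant f_max = √[f_tx² + (f_v + f_ty)²] = √[304.4² + (339.6 + 409.8)²] = 808.9 N/mm.
Capacity per unit length: φr_n = 0.75 × 0.6 × 430 × (0.707 × 14) = 1915 N/mm.
808.9 ≤ 1915 → adequate.

f_max ≈ 809 N/mm; adequate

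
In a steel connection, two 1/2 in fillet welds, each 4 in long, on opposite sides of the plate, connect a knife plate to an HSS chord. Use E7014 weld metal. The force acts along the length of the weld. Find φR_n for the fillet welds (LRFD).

φR_n ≈ 89.1 kip

E70XX → F_EXX = 70 ksi.
Effective throat t_e = 0.707 × 0.5 = 0.3535 in.
Total length L = 8 in; A_we = 0.3535 × 8 = 2.828 in².
F_nw = 0.6 F_EXX = 0.6 × 70 = 42 ksi.
φR_n = 0.75 × 42 × 2.828 = 89.08 kip.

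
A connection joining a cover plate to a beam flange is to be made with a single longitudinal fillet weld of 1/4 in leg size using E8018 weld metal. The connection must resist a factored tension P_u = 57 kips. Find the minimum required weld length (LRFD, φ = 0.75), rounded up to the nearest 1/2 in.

E80XX → F_EXX = 80 ksi.
Throat t_e = 0.707 × 0.25 = 0.1767 in.
φr_n = 0.75 × 0.6 × 80 × 0.1767 = 6.363 kips/in.
L_req = P_u / φr_n = 57 / 6.363 = 8.958 in total.
Round up → use L = 9 in.

L = 9 in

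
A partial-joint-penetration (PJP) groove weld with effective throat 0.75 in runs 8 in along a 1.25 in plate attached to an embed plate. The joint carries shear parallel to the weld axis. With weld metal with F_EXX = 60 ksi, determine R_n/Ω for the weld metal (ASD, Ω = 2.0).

R_n/Ω ≈ 108 kip

Effective throat (given) t_e = 0.75 in.
A_we = 0.75 × 8 = 6 in².
F_nw = 0.6 F_EXX = 36 ksi.
R_n/Ω = (36 × 6) / 2.0 = 108 kip.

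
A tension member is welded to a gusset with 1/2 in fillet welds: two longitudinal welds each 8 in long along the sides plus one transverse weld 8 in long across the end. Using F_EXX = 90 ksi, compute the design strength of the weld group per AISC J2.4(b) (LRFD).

t_e = 0.707 × 0.5 = 0.3535 in.
R_nwl = 0.6 × 90 × 0.3535 × 16 = 305.4 kip (longitudinal, 2 welds).
R_nwt = 0.6 × 90 × 0.3535 × 8 = 152.7 kip (transverse, base value).
(i) R_nwl + R_nwt = 458.1 kip; (ii) 0.85 R_nwl + 1.5 R_nwt = 488.7 kip.
R_n = max = 488.7 kip [governs: (ii)]; φR_n = 366.5 kip.

φR_n ≈ 367 kip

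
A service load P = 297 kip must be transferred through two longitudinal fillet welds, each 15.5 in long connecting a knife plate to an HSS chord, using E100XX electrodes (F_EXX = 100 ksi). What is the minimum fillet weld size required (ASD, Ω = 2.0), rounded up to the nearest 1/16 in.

Total weld length L = 31 in.
Required throat t_e = P × Ω / (0.6 F_EXX × L) = 297 × 2.0 / (0.6 × 100 × 31) = 0.3194 in.
Required leg w = t_e / 0.707 = 0.4517 in → use 1/2 in.

w = 1/2 in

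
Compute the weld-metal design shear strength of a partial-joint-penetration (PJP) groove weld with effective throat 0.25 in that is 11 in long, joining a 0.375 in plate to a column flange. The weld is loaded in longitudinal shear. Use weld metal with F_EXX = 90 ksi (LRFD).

Effective throat (given) t_e = 0.25 in.
A_we = 0.25 × 11 = 2.75 in².
F_nw = 0.6 F_EXX = 54 ksi.
φR_n = 0.75 × 54 × 2.75 = 111.4 kip.

φR_n ≈ 111 kip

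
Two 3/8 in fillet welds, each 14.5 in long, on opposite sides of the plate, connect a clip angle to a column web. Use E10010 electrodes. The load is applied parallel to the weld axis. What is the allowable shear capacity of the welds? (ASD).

E100XX → F_EXX = 100 ksi.
Effective throat t_e = 0.707 × 0.375 = 0.2651 in.
Total length L = 29 in; A_we = 0.2651 × 29 = 7.689 in².
F_nw = 0.6 F_EXX = 0.6 × 100 = 60 ksi.
R_n = 60 × 7.689 = 461.3 kips; R_n/Ω = 461.3/2.0 = 230.7 kips.

R_n/Ω ≈ 231 kips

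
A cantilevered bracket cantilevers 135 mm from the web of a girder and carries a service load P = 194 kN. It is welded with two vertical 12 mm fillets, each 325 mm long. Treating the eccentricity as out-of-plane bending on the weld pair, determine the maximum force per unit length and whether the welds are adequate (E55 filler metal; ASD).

E55XX → F_EXX = 550 MPa.
L_w = 2 × 325 = 650 mm; section modulus (unit throat) S = 2 × L²/6 = 35210 mm².
Direct shear f_v = P/L_w = 194×10³/650 = 298.5 N/mm.
Moment M = P × e = 194×10³ × 135 = 26190000 N·mm; bending f_b = M/S = 743.9 N/mm.
f_max = √(f_v² + f_b²) = √(298.5² + 743.9²) = 801.5 N/mm.
r_n/Ω = (1/2.0) × 0.6 × 550 × (0.707 × 12) = 1400 N/mm → adequate.

f_max ≈ 802 N/mm; adequate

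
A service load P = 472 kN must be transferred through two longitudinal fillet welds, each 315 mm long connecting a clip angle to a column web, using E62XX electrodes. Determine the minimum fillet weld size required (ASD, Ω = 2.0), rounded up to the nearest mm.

w = 6 mm

E62XX → F_EXX = 620 MPa.
Total weld length L = 630 mm.
Required throat t_e = P × Ω / (0.6 F_EXX × L) = 472 × 2.0 / (0.6 × 620 × 630 × 10⁻³) = 4.028 mm.
Required leg w = t_e / 0.707 = 5.697 mm → use 6 mm.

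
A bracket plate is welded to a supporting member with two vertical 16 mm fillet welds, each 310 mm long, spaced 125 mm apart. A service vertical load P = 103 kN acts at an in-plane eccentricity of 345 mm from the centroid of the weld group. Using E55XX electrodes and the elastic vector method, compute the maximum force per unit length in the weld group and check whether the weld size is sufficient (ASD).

f_max ≈ 880 N/mm; adequate

E55XX → F_EXX = 550 MPa.
Total weld length L_w = 620 mm. Treat welds as unit-width lines.
Polar moment about centroid: J = 2[d³/12 + d(b/2)²] = 2[310³/12 + 310×62.5²] = 7387000 mm³.
Direct shear f_v = P/L_w = 103×10³ / 620 = 166.1 N/mm (vertical).
Torsion M = P·e = 103×10³ × 345 = 35535000 N·mm.
Critical point at (x, y) = (62.5, 155) from centroid. f_tx = M·y/J = 745.6 N/mm; f_ty = M·x/J = 300.7 N/mm.
Resultant f_max = √[f_tx² + (f_v + f_ty)²] = √[745.6² + (166.1 + 300.7)²] = 879.7 N/mm.
Capacity per unit length: r_n/Ω = (1/2.0) × 0.6 × 550 × (0.707 × 16) = 1866 N/mm.
879.7 ≤ 1866 → adequate.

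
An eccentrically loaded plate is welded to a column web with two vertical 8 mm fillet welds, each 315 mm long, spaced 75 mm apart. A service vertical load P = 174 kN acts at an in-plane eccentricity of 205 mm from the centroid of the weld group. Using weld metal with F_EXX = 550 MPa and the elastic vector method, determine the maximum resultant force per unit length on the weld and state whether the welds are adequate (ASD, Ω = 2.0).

f_max ≈ 1050 N/mm; NOT adequate

Total weld length L_w = 630 mm. Treat welds as unit-width lines.
Polar moment about centroid: J = 2[d³/12 + d(b/2)²] = 2[315³/12 + 315×37.5²] = 6095000 mm³.
Direct shear f_v = P/L_w = 174×10³ / 630 = 276.2 N/mm (vertical).
Torsion M = P·e = 174×10³ × 205 = 35670000 N·mm.
Critical point at (x, y) = (37.5, 157.5) from centroid. f_tx = M·y/J = 921.7 N/mm; f_ty = M·x/J = 219.5 N/mm.
Resultant f_max = √[f_tx² + (f_v + f_ty)²] = √[921.7² + (276.2 + 219.5)²] = 1047 N/mm.
Capacity per unit length: r_n/Ω = (1/2.0) × 0.6 × 550 × (0.707 × 8) = 933.2 N/mm.
1047 > 933.2 → NOT adequate.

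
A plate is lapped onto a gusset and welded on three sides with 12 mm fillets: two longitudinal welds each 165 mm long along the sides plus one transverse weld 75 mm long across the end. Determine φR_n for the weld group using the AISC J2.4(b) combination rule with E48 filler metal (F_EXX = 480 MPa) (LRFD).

t_e = 0.707 × 12 = 8.484 mm.
R_nwl = 0.6 × 480 × 8.484 × 330 × 10⁻³ = 806.3 kN (longitudinal, 2 welds).
R_nwt = 0.6 × 480 × 8.484 × 75 × 10⁻³ = 183.3 kN (transverse, base value).
(i) R_nwl + R_nwt = 989.6 kN; (ii) 0.85 R_nwl + 1.5 R_nwt = 960.3 kN.
R_n = max = 989.6 kN [governs: (i)]; φR_n = 742.2 kN.

φR_n ≈ 742 kN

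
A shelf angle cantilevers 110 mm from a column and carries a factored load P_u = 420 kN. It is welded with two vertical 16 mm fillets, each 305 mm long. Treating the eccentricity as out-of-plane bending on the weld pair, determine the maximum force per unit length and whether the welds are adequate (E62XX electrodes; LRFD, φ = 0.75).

E62XX → F_EXX = 620 MPa.
L_w = 2 × 305 = 610 mm; section modulus (unit throat) S = 2 × L²/6 = 31010 mm².
Direct shear f_v = P/L_w = 420×10³/610 = 688.5 N/mm.
Moment M = P × e = 420×10³ × 110 = 46200000 N·mm; bending f_b = M/S = 1490 N/mm.
f_max = √(f_v² + f_b²) = √(688.5² + 1490²) = 1641 N/mm.
φr_n = 0.75 × 0.6 × 620 × (0.707 × 16) = 3156 N/mm → adequate.

f_max ≈ 1640 N/mm; adequate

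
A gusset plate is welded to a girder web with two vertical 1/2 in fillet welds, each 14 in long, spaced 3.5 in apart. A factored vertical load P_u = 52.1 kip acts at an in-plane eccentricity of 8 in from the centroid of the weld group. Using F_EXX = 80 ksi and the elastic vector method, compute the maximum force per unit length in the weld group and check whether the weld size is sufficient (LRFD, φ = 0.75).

f_max ≈ 6.26 kip/in; adequate

Total weld length L_w = 28 in. Treat welds as unit-width lines.
Polar moment about centroid: J = 2[d³/12 + d(b/2)²] = 2[14³/12 + 14×1.75²] = 543.1 in³.
Direct shear f_v = P/L_w = 52.1 / 28 = 1.861 kip/in (vertical).
Torsion M = P·e = 52.1 × 8 = 416.8 kip·in.
Critical point at (x, y) = (1.75, 7) from centroid. f_tx = M·y/J = 5.372 kip/in; f_ty = M·x/J = 1.343 kip/in.
Resultant f_max = √[f_tx² + (f_v + f_ty)²] = √[5.372² + (1.861 + 1.343)²] = 6.255 kip/in.
Capacity per unit length: φr_n = 0.75 × 0.6 × 80 × (0.707 × 0.5) = 12.73 kip/in.
6.255 ≤ 12.73 → adequate.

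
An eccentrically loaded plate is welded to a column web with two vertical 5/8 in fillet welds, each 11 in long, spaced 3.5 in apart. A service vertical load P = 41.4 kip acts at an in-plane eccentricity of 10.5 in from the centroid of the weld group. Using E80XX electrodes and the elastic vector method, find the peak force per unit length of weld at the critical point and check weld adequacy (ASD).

E80XX → F_EXX = 80 ksi.
Total weld length L_w = 22 in. Treat welds as unit-width lines.
Polar moment about centroid: J = 2[d³/12 + d(b/2)²] = 2[11³/12 + 11×1.75²] = 289.2 in³.
Direct shear f_v = P/L_w = 41.4 / 22 = 1.882 kip/in (vertical).
Torsion M = P·e = 41.4 × 10.5 = 434.7 kip·in.
Critical point at (x, y) = (1.75, 5.5) from centroid. f_tx = M·y/J = 8.267 kip/in; f_ty = M·x/J = 2.63 kip/in.
Resultant f_max = √[f_tx² + (f_v + f_ty)²] = √[8.267² + (1.882 + 2.63)²] = 9.418 kip/in.
Capacity per unit length: r_n/Ω = (1/2.0) × 0.6 × 80 × (0.707 × 0.625) = 10.6 kip/in.
9.418 ≤ 10.6 → adequate.

f_max ≈ 9.42 kip/in; adequate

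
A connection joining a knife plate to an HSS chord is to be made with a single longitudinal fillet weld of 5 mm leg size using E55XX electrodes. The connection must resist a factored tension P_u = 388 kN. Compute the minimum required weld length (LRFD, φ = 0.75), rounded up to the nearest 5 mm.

L = 445 mm

E55XX → F_EXX = 550 MPa.
Throat t_e = 0.707 × 5 = 3.535 mm.
φr_n = 0.75 × 0.6 × 550 × 3.535 × 10⁻³ = 0.8749 kN/mm.
L_req = P_u / φr_n = 388 / 0.8749 = 443.5 mm total.
Round up → use L = 445 mm.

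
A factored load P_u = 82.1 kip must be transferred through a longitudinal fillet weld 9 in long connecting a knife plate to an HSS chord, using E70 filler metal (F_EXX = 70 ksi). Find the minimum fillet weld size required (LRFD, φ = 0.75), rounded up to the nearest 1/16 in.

w = 7/16 in

Total weld length L = 9 in.
Required throat t_e = P_u / (φ × 0.6 F_EXX × L) = 82.1 / (0.75 × 0.6 × 70 × 9) = 0.2896 in.
Required leg w = t_e / 0.707 = 0.4096 in → use 7/16 in.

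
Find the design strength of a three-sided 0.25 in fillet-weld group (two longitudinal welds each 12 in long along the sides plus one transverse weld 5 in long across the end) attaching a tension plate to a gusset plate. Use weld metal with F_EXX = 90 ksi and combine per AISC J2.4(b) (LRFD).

φR_n ≈ 208 kip

t_e = 0.707 × 0.25 = 0.1767 in.
R_nwl = 0.6 × 90 × 0.1767 × 24 = 229.1 kip (longitudinal, 2 welds).
R_nwt = 0.6 × 90 × 0.1767 × 5 = 47.72 kip (transverse, base value).
(i) R_nwl + R_nwt = 276.8 kip; (ii) 0.85 R_nwl + 1.5 R_nwt = 266.3 kip.
R_n = max = 276.8 kip [governs: (i)]; φR_n = 207.6 kip.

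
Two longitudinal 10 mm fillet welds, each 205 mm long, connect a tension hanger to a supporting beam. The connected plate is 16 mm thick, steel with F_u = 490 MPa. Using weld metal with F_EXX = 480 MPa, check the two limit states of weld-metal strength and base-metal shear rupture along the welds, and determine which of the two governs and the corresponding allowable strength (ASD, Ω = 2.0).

t_e = 0.707 × 10 = 7.07 mm; L = 410 mm.
Weld metal: R_n/Ω = (1/2.0) × 0.6 × 480 × 7.07 × 410 × 10⁻³ = 417.4 kN.
Base metal (shear rupture): R_n/Ω = (1/2.0) × 0.6 × 490 × 16 × 410 × 10⁻³ = 964.3 kN.
Governing: weld metal.

R_n/Ω ≈ 417 kN (weld metal governs)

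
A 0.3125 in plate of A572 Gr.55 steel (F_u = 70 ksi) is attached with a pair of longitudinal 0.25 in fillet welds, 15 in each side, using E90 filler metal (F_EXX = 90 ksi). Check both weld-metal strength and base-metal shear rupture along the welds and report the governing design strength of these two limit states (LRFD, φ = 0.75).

φR_n ≈ 215 kips (weld metal governs)

t_e = 0.707 × 0.25 = 0.1767 in; L = 30 in.
Weld metal: φR_n = 0.75 × 0.6 × 90 × 0.1767 × 30 = 214.8 kips.
Base metal (shear rupture): φR_n = 0.75 × 0.6 × 70 × 0.3125 × 30 = 295.3 kips.
Governing: weld metal.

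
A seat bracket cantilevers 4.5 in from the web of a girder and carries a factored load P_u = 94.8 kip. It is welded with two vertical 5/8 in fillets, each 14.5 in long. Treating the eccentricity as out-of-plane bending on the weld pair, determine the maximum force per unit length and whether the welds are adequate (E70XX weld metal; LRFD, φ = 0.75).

E70XX → F_EXX = 70 ksi.
L_w = 2 × 14.5 = 29 in; section modulus (unit throat) S = 2 × L²/6 = 70.08 in².
Direct shear f_v = P/L_w = 94.8/29 = 3.269 kip/in.
Moment M = P × e = 94.8 × 4.5 = 426.6 kip·in; bending f_b = M/S = 6.087 kip/in.
f_max = √(f_v² + f_b²) = √(3.269² + 6.087²) = 6.909 kip/in.
φr_n = 0.75 × 0.6 × 70 × (0.707 × 0.625) = 13.92 kip/in → adequate.

f_max ≈ 6.91 kip/in; adequate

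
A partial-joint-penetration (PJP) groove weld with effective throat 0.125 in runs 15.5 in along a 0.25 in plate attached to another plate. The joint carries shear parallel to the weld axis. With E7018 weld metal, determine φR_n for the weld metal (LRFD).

E70XX → F_EXX = 70 ksi.
Effective throat (given) t_e = 0.125 in.
A_we = 0.125 × 15.5 = 1.938 in².
F_nw = 0.6 F_EXX = 42 ksi.
φR_n = 0.75 × 42 × 1.938 = 61.03 kips.

φR_n ≈ 61 kips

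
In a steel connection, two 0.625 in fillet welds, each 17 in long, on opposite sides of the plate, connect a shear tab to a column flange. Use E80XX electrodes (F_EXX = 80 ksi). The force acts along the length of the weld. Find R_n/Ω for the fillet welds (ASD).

R_n/Ω ≈ 361 kip

Effective throat t_e = 0.707 × 0.625 = 0.4419 in.
Total length L = 34 in; A_we = 0.4419 × 34 = 15.02 in².
F_nw = 0.6 F_EXX = 0.6 × 80 = 48 ksi.
R_n = 48 × 15.02 = 721.1 kip; R_n/Ω = 721.1/2.0 = 360.6 kip.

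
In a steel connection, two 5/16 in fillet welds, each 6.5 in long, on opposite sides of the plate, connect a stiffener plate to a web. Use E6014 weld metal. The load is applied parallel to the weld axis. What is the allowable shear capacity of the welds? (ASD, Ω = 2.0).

R_n/Ω ≈ 51.7 kip

E60XX → F_EXX = 60 ksi.
Effective throat t_e = 0.707 × 0.3125 = 0.2209 in.
Total length L = 13 in; A_we = 0.2209 × 13 = 2.872 in².
F_nw = 0.6 F_EXX = 0.6 × 60 = 36 ksi.
R_n = 36 × 2.872 = 103.4 kip; R_n/Ω = 103.4/2.0 = 51.7 kip.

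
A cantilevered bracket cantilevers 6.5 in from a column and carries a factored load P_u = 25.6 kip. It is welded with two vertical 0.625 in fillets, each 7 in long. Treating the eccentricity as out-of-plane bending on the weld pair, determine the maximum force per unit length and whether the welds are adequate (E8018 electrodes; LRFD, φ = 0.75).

E80XX → F_EXX = 80 ksi.
L_w = 2 × 7 = 14 in; section modulus (unit throat) S = 2 × L²/6 = 16.33 in².
Direct shear f_v = P/L_w = 25.6/14 = 1.829 kip/in.
Moment M = P × e = 25.6 × 6.5 = 166.4 kip·in; bending f_b = M/S = 10.19 kip/in.
f_max = √(f_v² + f_b²) = √(1.829² + 10.19²) = 10.35 kip/in.
φr_n = 0.75 × 0.6 × 80 × (0.707 × 0.625) = 15.91 kip/in → adequate.

f_max ≈ 10.4 kip/in; adequate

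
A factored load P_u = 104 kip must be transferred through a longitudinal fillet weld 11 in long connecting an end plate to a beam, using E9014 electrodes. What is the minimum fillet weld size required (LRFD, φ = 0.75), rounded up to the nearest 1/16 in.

E90XX → F_EXX = 90 ksi.
Total weld length L = 11 in.
Required throat t_e = P_u / (φ × 0.6 F_EXX × L) = 104 / (0.75 × 0.6 × 90 × 11) = 0.2334 in.
Required leg w = t_e / 0.707 = 0.3302 in → use 3/8 in.

w = 3/8 in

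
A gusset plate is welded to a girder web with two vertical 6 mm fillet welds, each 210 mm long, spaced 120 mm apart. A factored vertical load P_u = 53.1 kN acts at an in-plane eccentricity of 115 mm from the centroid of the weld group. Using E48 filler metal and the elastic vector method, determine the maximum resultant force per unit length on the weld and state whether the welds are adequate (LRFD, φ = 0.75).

f_max ≈ 324 N/mm; adequate

E48XX → F_EXX = 480 MPa.
Total weld length L_w = 420 mm. Treat welds as unit-width lines.
Polar moment about centroid: J = 2[d³/12 + d(b/2)²] = 2[210³/12 + 210×60²] = 3056000 mm³.
Direct shear f_v = P/L_w = 53.1×10³ / 420 = 126.4 N/mm (vertical).
Torsion M = P·e = 53.1×10³ × 115 = 6106500 N·mm.
Critical point at (x, y) = (60, 105) from centroid. f_tx = M·y/J = 209.8 N/mm; f_ty = M·x/J = 119.9 N/mm.
Resultant f_max = √[f_tx² + (f_v + f_ty)²] = √[209.8² + (126.4 + 119.9)²] = 323.6 N/mm.
Capacity per unit length: φr_n = 0.75 × 0.6 × 480 × (0.707 × 6) = 916.3 N/mm.
323.6 ≤ 916.3 → adequate.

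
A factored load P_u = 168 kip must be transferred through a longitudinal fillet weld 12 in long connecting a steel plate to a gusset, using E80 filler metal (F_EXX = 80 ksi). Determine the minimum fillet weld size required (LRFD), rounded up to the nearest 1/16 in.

Total weld length L = 12 in.
Required throat t_e = P_u / (φ × 0.6 F_EXX × L) = 168 / (0.75 × 0.6 × 80 × 12) = 0.3889 in.
Required leg w = t_e / 0.707 = 0.5501 in → use 9/16 in.

w = 9/16 in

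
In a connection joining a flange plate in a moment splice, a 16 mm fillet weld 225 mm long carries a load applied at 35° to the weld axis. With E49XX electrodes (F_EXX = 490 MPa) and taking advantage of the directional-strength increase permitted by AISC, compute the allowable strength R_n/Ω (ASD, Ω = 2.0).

R_n/Ω ≈ 455 kN

t_e = 0.707 × 16 = 11.31 mm; A_we = 11.31 × 225 = 2545 mm².
Directional factor: 1.0 + 0.5 sin^1.5(35°) = 1.217.
F_nw = 0.6 × 490 × 1.217 = 357.9 MPa.
R_n/Ω = (357.9 × 2545) / 2.0 × 10⁻³ = 455.4 kN.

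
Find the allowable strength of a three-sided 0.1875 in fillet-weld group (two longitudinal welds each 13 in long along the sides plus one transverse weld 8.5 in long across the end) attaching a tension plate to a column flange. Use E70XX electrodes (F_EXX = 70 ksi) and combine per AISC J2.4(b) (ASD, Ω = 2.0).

R_n/Ω ≈ 97 kips

t_e = 0.707 × 0.1875 = 0.1326 in.
R_nwl = 0.6 × 70 × 0.1326 × 26 = 144.8 kips (longitudinal, 2 welds).
R_nwt = 0.6 × 70 × 0.1326 × 8.5 = 47.32 kips (transverse, base value).
(i) R_nwl + R_nwt = 192.1 kips; (ii) 0.85 R_nwl + 1.5 R_nwt = 194 kips.
R_n = max = 194 kips [governs: (ii)]; R_n/Ω = 97.02 kips.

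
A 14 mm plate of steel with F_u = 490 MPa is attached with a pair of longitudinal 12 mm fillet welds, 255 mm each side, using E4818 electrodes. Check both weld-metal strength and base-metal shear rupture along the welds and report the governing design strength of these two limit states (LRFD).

φR_n ≈ 935 kN (weld metal governs)

E48XX → F_EXX = 480 MPa.
t_e = 0.707 × 12 = 8.484 mm; L = 510 mm.
Weld metal: φR_n = 0.75 × 0.6 × 480 × 8.484 × 510 × 10⁻³ = 934.6 kN.
Base metal (shear rupture): φR_n = 0.75 × 0.6 × 490 × 14 × 510 × 10⁻³ = 1574 kN.
Governing: weld metal.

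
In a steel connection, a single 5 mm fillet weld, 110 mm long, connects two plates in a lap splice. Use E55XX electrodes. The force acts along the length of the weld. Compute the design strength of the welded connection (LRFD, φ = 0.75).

φR_n ≈ 96.2 kN

E55XX → F_EXX = 550 MPa.
Effective throat t_e = 0.707 × 5 = 3.535 mm.
Total length L = 110 mm; A_we = 3.535 × 110 = 388.8 mm².
F_nw = 0.6 F_EXX = 0.6 × 550 = 330 MPa.
φR_n = 0.75 × 330 × 388.8 × 10⁻³ = 96.24 kN.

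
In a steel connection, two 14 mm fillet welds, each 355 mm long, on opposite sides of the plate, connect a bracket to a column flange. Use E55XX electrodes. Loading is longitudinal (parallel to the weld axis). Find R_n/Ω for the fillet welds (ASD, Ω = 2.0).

R_n/Ω ≈ 1160 kN

E55XX → F_EXX = 550 MPa.
Effective throat t_e = 0.707 × 14 = 9.898 mm.
Total length L = 710 mm; A_we = 9.898 × 710 = 7028 mm².
F_nw = 0.6 F_EXX = 0.6 × 550 = 330 MPa.
R_n = 330 × 7028 × 10⁻³ = 2319 kN; R_n/Ω = 2319/2.0 = 1160 kN.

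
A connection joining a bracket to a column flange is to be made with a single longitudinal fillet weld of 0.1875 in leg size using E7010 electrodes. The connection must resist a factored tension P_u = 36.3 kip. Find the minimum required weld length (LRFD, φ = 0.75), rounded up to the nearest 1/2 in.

L = 9 in

E70XX → F_EXX = 70 ksi.
Throat t_e = 0.707 × 0.1875 = 0.1326 in.
φr_n = 0.75 × 0.6 × 70 × 0.1326 = 4.176 kip/in.
L_req = P_u / φr_n = 36.3 / 4.176 = 8.693 in total.
Round up → use L = 9 in.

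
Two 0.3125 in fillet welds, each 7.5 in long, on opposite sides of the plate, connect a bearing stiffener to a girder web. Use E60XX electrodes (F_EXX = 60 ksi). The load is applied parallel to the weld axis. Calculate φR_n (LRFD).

φR_n ≈ 89.5 kips

Effective throat t_e = 0.707 × 0.3125 = 0.2209 in.
Total length L = 15 in; A_we = 0.2209 × 15 = 3.314 in².
F_nw = 0.6 F_EXX = 0.6 × 60 = 36 ksi.
φR_n = 0.75 × 36 × 3.314 = 89.48 kips.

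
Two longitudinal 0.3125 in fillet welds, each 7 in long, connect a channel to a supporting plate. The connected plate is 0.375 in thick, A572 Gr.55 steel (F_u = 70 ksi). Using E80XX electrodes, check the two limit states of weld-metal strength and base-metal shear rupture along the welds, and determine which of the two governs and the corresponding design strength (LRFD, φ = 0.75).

φR_n ≈ 111 kip (weld metal governs)

E80XX → F_EXX = 80 ksi.
t_e = 0.707 × 0.3125 = 0.2209 in; L = 14 in.
Weld metal: φR_n = 0.75 × 0.6 × 80 × 0.2209 × 14 = 111.4 kip.
Base metal (shear rupture): φR_n = 0.75 × 0.6 × 70 × 0.375 × 14 = 165.4 kip.
Governing: weld metal.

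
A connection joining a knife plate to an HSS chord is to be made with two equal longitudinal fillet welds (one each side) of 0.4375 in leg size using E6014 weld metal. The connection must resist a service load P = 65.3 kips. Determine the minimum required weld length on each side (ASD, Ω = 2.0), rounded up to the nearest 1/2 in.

L = 6 in on each side

E60XX → F_EXX = 60 ksi.
Throat t_e = 0.707 × 0.4375 = 0.3093 in.
r_n/Ω = (0.6 × 60 × 0.3093) / 2.0 = 5.568 kip/in.
L_req = P / (r_n/Ω) = 65.3 / 5.568 = 11.73 in total.
Per side: 11.73 / 2 = 5.864 in.
Round up → use L = 6 in on each side.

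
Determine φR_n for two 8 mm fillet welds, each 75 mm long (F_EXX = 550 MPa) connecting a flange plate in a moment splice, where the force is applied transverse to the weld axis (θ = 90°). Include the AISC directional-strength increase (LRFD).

φR_n ≈ 315 kN

t_e = 0.707 × 8 = 5.656 mm; A_we = 5.656 × 150 = 848.4 mm².
Directional factor: 1.0 + 0.5 sin^1.5(90°) = 1.5.
F_nw = 0.6 × 550 × 1.5 = 495 MPa.
φR_n = 0.75 × 495 × 848.4 × 10⁻³ = 315 kN.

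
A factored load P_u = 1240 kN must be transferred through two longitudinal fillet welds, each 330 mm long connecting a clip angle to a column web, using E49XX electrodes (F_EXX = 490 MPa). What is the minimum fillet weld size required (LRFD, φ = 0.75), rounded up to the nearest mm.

w = 13 mm

Total weld length L = 660 mm.
Required throat t_e = P_u / (φ × 0.6 F_EXX × L) = 1240 / (0.75 × 0.6 × 490 × 660 × 10⁻³) = 8.521 mm.
Required leg w = t_e / 0.707 = 12.05 mm → use 13 mm.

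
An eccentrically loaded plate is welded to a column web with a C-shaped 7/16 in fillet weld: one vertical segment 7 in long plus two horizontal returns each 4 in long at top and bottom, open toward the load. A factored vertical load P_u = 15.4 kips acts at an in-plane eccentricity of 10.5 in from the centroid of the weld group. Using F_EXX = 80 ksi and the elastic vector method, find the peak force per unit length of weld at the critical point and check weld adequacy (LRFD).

f_max ≈ 5.57 kip/in; adequate

Total weld length L_w = 15 in. Treat welds as unit-width lines.
Centroid: x̄ = 2×4×2 / 15 = 1.067 in from the vertical weld.
Polar moment about centroid: J = I_x + I_y = [7³/12 + 2×4×3.5²] + [7×1.067² + 2(4³/12 + 4×0.9333²)] = 152.2 in³.
Direct shear f_v = P/L_w = 15.4 / 15 = 1.027 kip/in (vertical).
Torsion M = P·e = 15.4 × 10.5 = 161.7 kip·in.
Critical point at (x, y) = (2.933, 3.5) from centroid. f_tx = M·y/J = 3.719 kip/in; f_ty = M·x/J = 3.117 kip/in.
Resultant f_max = √[f_tx² + (f_v + f_ty)²] = √[3.719² + (1.027 + 3.117)²] = 5.568 kip/in.
Capacity per unit length: φr_n = 0.75 × 0.6 × 80 × (0.707 × 0.4375) = 11.14 kip/in.
5.568 ≤ 11.14 → adequate.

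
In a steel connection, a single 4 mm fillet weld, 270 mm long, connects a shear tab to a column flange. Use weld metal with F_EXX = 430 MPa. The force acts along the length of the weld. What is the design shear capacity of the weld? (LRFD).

φR_n ≈ 148 kN

Effective throat t_e = 0.707 × 4 = 2.828 mm.
Total length L = 270 mm; A_we = 2.828 × 270 = 763.6 mm².
F_nw = 0.6 F_EXX = 0.6 × 430 = 258 MPa.
φR_n = 0.75 × 258 × 763.6 × 10⁻³ = 147.7 kN.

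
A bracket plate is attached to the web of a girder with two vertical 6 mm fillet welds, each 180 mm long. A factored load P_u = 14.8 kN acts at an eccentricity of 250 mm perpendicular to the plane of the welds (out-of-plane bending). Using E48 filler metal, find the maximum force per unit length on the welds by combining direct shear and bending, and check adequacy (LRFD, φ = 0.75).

f_max ≈ 345 N/mm; adequate

E48XX → F_EXX = 480 MPa.
L_w = 2 × 180 = 360 mm; section modulus (unit throat) S = 2 × L²/6 = 10800 mm².
Direct shear f_v = P/L_w = 14.8×10³/360 = 41.11 N/mm.
Moment M = P × e = 14.8×10³ × 250 = 3700000 N·mm; bending f_b = M/S = 342.6 N/mm.
f_max = √(f_v² + f_b²) = √(41.11² + 342.6²) = 345.1 N/mm.
φr_n = 0.75 × 0.6 × 480 × (0.707 × 6) = 916.3 N/mm → adequate.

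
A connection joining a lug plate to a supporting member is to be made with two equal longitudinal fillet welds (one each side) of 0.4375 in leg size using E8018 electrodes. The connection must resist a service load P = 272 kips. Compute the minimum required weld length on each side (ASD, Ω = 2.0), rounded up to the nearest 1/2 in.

L = 18.5 in on each side

E80XX → F_EXX = 80 ksi.
Throat t_e = 0.707 × 0.4375 = 0.3093 in.
r_n/Ω = (0.6 × 80 × 0.3093) / 2.0 = 7.423 kip/in.
L_req = P / (r_n/Ω) = 272 / 7.423 = 36.64 in total.
Per side: 36.64 / 2 = 18.32 in.
Round up → use L = 18.5 in on each side.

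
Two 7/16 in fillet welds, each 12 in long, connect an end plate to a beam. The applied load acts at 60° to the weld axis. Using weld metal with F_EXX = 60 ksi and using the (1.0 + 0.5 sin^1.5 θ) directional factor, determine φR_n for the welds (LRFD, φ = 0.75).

t_e = 0.707 × 0.4375 = 0.3093 in; A_we = 0.3093 × 24 = 7.423 in².
Directional factor: 1.0 + 0.5 sin^1.5(60°) = 1.403.
F_nw = 0.6 × 60 × 1.403 = 50.51 ksi.
φR_n = 0.75 × 50.51 × 7.423 = 281.2 kips.

φR_n ≈ 281 kips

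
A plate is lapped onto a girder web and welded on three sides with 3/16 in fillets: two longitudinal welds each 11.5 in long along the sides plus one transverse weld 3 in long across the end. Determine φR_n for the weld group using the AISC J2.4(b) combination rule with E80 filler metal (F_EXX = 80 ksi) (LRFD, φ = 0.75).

t_e = 0.707 × 0.1875 = 0.1326 in.
R_nwl = 0.6 × 80 × 0.1326 × 23 = 146.3 kips (longitudinal, 2 welds).
R_nwt = 0.6 × 80 × 0.1326 × 3 = 19.09 kips (transverse, base value).
(i) R_nwl + R_nwt = 165.4 kips; (ii) 0.85 R_nwl + 1.5 R_nwt = 153 kips.
R_n = max = 165.4 kips [governs: (i)]; φR_n = 124.1 kips.

φR_n ≈ 124 kips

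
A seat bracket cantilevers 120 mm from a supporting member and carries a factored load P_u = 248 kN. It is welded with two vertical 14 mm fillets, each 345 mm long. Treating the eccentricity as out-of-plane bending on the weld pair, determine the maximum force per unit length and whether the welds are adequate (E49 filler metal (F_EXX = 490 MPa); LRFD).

f_max ≈ 832 N/mm; adequate

L_w = 2 × 345 = 690 mm; section modulus (unit throat) S = 2 × L²/6 = 39680 mm².
Direct shear f_v = P/L_w = 248×10³/690 = 359.4 N/mm.
Moment M = P × e = 248×10³ × 120 = 29760000 N·mm; bending f_b = M/S = 750.1 N/mm.
f_max = √(f_v² + f_b²) = √(359.4² + 750.1²) = 831.8 N/mm.
φr_n = 0.75 × 0.6 × 490 × (0.707 × 14) = 2183 N/mm → adequate.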